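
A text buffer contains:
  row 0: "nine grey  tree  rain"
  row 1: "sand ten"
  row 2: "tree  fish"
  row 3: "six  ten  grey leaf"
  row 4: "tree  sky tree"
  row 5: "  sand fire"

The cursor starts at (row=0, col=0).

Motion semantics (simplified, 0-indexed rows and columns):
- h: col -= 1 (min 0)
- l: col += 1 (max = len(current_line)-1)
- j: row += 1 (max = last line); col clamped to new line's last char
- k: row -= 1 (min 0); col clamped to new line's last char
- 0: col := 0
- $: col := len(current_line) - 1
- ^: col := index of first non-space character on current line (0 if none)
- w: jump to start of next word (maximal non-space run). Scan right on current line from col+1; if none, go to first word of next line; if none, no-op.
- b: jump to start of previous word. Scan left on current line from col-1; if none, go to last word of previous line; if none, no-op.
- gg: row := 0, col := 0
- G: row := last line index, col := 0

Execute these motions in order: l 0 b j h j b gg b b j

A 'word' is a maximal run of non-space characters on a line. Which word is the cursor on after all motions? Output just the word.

Answer: sand

Derivation:
After 1 (l): row=0 col=1 char='i'
After 2 (0): row=0 col=0 char='n'
After 3 (b): row=0 col=0 char='n'
After 4 (j): row=1 col=0 char='s'
After 5 (h): row=1 col=0 char='s'
After 6 (j): row=2 col=0 char='t'
After 7 (b): row=1 col=5 char='t'
After 8 (gg): row=0 col=0 char='n'
After 9 (b): row=0 col=0 char='n'
After 10 (b): row=0 col=0 char='n'
After 11 (j): row=1 col=0 char='s'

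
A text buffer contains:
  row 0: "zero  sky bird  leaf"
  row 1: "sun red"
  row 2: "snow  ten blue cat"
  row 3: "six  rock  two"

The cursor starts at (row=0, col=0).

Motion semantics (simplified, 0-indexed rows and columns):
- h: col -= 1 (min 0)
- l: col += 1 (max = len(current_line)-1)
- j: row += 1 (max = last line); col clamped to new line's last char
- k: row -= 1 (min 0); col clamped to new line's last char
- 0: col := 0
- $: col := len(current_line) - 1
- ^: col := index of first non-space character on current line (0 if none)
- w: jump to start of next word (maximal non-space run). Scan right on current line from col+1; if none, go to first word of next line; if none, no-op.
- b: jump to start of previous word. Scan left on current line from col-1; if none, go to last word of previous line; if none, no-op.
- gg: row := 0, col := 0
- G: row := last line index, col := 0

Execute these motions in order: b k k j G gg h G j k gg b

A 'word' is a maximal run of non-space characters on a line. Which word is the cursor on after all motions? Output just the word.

Answer: zero

Derivation:
After 1 (b): row=0 col=0 char='z'
After 2 (k): row=0 col=0 char='z'
After 3 (k): row=0 col=0 char='z'
After 4 (j): row=1 col=0 char='s'
After 5 (G): row=3 col=0 char='s'
After 6 (gg): row=0 col=0 char='z'
After 7 (h): row=0 col=0 char='z'
After 8 (G): row=3 col=0 char='s'
After 9 (j): row=3 col=0 char='s'
After 10 (k): row=2 col=0 char='s'
After 11 (gg): row=0 col=0 char='z'
After 12 (b): row=0 col=0 char='z'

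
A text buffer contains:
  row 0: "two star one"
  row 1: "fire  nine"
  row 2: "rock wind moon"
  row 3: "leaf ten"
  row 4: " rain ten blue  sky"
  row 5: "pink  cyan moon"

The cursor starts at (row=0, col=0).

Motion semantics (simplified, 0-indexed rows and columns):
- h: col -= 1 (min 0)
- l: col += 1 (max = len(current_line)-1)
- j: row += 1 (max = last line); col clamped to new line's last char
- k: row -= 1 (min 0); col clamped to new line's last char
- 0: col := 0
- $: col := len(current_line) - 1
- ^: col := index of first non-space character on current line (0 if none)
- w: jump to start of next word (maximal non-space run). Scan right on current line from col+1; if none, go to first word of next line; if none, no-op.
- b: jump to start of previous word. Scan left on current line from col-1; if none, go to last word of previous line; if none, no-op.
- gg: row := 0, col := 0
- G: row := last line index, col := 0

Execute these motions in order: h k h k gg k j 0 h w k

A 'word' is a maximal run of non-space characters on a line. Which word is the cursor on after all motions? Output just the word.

Answer: star

Derivation:
After 1 (h): row=0 col=0 char='t'
After 2 (k): row=0 col=0 char='t'
After 3 (h): row=0 col=0 char='t'
After 4 (k): row=0 col=0 char='t'
After 5 (gg): row=0 col=0 char='t'
After 6 (k): row=0 col=0 char='t'
After 7 (j): row=1 col=0 char='f'
After 8 (0): row=1 col=0 char='f'
After 9 (h): row=1 col=0 char='f'
After 10 (w): row=1 col=6 char='n'
After 11 (k): row=0 col=6 char='a'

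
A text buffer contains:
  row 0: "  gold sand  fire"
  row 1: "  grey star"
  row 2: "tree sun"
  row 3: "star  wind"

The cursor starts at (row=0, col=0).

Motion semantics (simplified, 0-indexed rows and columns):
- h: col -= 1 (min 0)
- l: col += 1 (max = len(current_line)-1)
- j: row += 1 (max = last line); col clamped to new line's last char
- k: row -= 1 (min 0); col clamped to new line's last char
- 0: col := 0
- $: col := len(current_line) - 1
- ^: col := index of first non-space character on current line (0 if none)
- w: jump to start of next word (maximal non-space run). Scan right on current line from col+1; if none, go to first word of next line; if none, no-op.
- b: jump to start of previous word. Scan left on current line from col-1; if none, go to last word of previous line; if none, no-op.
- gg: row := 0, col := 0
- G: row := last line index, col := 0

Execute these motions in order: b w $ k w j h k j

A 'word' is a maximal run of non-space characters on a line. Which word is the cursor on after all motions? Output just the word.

Answer: tree

Derivation:
After 1 (b): row=0 col=0 char='_'
After 2 (w): row=0 col=2 char='g'
After 3 ($): row=0 col=16 char='e'
After 4 (k): row=0 col=16 char='e'
After 5 (w): row=1 col=2 char='g'
After 6 (j): row=2 col=2 char='e'
After 7 (h): row=2 col=1 char='r'
After 8 (k): row=1 col=1 char='_'
After 9 (j): row=2 col=1 char='r'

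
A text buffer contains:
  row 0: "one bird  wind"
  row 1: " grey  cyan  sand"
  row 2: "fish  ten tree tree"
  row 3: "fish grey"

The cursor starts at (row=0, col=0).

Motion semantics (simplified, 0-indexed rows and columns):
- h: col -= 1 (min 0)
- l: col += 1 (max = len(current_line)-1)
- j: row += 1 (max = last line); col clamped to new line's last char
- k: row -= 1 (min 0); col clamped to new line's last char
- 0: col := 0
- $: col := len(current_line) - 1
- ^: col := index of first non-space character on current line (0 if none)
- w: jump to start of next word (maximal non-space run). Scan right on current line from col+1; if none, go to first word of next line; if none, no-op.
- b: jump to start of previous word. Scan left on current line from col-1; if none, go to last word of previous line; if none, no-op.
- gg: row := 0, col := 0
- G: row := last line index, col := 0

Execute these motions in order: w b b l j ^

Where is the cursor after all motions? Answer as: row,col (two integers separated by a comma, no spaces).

After 1 (w): row=0 col=4 char='b'
After 2 (b): row=0 col=0 char='o'
After 3 (b): row=0 col=0 char='o'
After 4 (l): row=0 col=1 char='n'
After 5 (j): row=1 col=1 char='g'
After 6 (^): row=1 col=1 char='g'

Answer: 1,1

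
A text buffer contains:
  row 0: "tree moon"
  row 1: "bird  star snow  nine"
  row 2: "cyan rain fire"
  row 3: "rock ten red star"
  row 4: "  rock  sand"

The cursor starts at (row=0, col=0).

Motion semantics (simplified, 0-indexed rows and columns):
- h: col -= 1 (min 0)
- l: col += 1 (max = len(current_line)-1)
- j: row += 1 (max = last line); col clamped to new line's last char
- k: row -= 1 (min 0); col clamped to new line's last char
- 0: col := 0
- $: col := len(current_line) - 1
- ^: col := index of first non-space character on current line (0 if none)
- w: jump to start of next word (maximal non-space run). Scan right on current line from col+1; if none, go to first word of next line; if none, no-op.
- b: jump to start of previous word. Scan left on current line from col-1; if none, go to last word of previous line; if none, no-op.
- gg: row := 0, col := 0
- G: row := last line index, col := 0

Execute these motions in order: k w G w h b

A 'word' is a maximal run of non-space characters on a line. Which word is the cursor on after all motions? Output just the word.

After 1 (k): row=0 col=0 char='t'
After 2 (w): row=0 col=5 char='m'
After 3 (G): row=4 col=0 char='_'
After 4 (w): row=4 col=2 char='r'
After 5 (h): row=4 col=1 char='_'
After 6 (b): row=3 col=13 char='s'

Answer: star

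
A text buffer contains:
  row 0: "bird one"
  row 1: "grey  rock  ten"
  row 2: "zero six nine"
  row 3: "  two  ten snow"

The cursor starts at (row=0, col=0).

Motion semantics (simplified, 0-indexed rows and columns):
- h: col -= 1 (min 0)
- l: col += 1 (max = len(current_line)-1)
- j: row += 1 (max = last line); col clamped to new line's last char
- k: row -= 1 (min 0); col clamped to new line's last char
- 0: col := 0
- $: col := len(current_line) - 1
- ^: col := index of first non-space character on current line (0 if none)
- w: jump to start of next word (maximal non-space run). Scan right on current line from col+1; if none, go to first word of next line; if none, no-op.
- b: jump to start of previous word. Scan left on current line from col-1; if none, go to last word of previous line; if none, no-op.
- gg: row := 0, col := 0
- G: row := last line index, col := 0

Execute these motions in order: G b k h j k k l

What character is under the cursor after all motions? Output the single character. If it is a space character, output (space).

Answer: e

Derivation:
After 1 (G): row=3 col=0 char='_'
After 2 (b): row=2 col=9 char='n'
After 3 (k): row=1 col=9 char='k'
After 4 (h): row=1 col=8 char='c'
After 5 (j): row=2 col=8 char='_'
After 6 (k): row=1 col=8 char='c'
After 7 (k): row=0 col=7 char='e'
After 8 (l): row=0 col=7 char='e'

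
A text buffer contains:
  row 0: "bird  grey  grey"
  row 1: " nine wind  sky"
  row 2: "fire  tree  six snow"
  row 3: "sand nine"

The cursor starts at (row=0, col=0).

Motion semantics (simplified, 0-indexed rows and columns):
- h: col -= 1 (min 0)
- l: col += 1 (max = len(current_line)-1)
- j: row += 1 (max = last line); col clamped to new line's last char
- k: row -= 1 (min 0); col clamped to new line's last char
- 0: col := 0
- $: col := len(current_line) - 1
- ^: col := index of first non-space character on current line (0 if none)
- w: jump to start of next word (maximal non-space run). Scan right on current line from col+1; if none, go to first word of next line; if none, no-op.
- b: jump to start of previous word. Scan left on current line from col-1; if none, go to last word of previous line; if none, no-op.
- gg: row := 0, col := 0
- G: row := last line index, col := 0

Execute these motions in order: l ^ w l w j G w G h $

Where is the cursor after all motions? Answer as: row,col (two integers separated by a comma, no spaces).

Answer: 3,8

Derivation:
After 1 (l): row=0 col=1 char='i'
After 2 (^): row=0 col=0 char='b'
After 3 (w): row=0 col=6 char='g'
After 4 (l): row=0 col=7 char='r'
After 5 (w): row=0 col=12 char='g'
After 6 (j): row=1 col=12 char='s'
After 7 (G): row=3 col=0 char='s'
After 8 (w): row=3 col=5 char='n'
After 9 (G): row=3 col=0 char='s'
After 10 (h): row=3 col=0 char='s'
After 11 ($): row=3 col=8 char='e'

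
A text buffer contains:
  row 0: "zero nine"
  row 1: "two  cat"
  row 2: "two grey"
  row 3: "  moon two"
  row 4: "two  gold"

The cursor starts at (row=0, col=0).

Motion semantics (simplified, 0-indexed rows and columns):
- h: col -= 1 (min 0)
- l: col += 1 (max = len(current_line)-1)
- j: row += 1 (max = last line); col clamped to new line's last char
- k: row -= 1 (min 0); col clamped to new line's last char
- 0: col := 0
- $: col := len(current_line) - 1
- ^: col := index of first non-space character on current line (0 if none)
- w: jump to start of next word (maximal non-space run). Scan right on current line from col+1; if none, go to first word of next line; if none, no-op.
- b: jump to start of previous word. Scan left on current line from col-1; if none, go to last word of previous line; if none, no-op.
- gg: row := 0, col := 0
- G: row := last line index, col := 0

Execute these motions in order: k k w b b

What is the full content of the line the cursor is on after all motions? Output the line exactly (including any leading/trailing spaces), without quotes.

Answer: zero nine

Derivation:
After 1 (k): row=0 col=0 char='z'
After 2 (k): row=0 col=0 char='z'
After 3 (w): row=0 col=5 char='n'
After 4 (b): row=0 col=0 char='z'
After 5 (b): row=0 col=0 char='z'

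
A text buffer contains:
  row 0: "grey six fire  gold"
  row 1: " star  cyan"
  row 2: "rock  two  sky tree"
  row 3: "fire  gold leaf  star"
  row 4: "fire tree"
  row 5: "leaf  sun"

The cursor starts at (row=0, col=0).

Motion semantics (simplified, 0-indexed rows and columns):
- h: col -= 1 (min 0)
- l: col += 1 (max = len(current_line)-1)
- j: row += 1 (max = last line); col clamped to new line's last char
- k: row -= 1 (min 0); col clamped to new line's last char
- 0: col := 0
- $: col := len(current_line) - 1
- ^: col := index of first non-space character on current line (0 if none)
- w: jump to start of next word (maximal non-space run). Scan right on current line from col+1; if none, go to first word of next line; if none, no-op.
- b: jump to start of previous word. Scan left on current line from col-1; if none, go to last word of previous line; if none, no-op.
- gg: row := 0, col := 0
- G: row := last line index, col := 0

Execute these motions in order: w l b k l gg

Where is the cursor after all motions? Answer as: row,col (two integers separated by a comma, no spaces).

After 1 (w): row=0 col=5 char='s'
After 2 (l): row=0 col=6 char='i'
After 3 (b): row=0 col=5 char='s'
After 4 (k): row=0 col=5 char='s'
After 5 (l): row=0 col=6 char='i'
After 6 (gg): row=0 col=0 char='g'

Answer: 0,0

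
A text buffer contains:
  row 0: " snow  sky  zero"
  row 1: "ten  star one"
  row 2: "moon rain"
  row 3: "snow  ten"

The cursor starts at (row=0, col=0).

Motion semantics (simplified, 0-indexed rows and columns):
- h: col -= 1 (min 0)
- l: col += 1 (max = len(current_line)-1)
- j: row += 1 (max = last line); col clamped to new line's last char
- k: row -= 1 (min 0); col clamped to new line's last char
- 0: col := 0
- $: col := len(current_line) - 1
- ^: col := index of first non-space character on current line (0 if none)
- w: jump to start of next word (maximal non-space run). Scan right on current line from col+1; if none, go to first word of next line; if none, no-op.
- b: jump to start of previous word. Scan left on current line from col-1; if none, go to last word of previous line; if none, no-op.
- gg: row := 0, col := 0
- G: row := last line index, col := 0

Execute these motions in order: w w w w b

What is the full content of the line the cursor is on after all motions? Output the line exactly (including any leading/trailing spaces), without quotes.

After 1 (w): row=0 col=1 char='s'
After 2 (w): row=0 col=7 char='s'
After 3 (w): row=0 col=12 char='z'
After 4 (w): row=1 col=0 char='t'
After 5 (b): row=0 col=12 char='z'

Answer:  snow  sky  zero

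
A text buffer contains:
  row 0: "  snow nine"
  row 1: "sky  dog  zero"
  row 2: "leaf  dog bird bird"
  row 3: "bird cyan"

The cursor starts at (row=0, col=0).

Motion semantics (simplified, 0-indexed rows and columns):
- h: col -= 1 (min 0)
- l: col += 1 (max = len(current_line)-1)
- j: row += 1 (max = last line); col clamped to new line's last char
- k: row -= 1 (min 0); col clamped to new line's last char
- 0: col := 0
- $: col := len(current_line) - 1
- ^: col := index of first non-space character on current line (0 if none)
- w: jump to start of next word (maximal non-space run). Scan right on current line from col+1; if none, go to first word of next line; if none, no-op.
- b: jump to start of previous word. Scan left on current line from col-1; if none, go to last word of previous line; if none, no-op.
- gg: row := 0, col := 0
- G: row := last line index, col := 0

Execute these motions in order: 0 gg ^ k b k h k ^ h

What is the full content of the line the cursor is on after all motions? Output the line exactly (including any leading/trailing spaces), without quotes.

After 1 (0): row=0 col=0 char='_'
After 2 (gg): row=0 col=0 char='_'
After 3 (^): row=0 col=2 char='s'
After 4 (k): row=0 col=2 char='s'
After 5 (b): row=0 col=2 char='s'
After 6 (k): row=0 col=2 char='s'
After 7 (h): row=0 col=1 char='_'
After 8 (k): row=0 col=1 char='_'
After 9 (^): row=0 col=2 char='s'
After 10 (h): row=0 col=1 char='_'

Answer:   snow nine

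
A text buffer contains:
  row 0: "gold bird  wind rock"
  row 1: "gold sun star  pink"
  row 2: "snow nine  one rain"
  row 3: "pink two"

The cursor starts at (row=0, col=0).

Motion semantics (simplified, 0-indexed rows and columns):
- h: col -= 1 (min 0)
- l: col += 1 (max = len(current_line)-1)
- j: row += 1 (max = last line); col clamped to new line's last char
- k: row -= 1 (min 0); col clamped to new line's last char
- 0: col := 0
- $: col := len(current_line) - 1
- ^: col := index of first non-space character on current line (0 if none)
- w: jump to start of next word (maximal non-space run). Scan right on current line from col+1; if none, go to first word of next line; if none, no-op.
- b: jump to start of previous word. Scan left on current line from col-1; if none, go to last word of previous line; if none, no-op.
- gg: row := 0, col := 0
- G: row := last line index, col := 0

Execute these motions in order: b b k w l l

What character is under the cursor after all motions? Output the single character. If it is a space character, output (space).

After 1 (b): row=0 col=0 char='g'
After 2 (b): row=0 col=0 char='g'
After 3 (k): row=0 col=0 char='g'
After 4 (w): row=0 col=5 char='b'
After 5 (l): row=0 col=6 char='i'
After 6 (l): row=0 col=7 char='r'

Answer: r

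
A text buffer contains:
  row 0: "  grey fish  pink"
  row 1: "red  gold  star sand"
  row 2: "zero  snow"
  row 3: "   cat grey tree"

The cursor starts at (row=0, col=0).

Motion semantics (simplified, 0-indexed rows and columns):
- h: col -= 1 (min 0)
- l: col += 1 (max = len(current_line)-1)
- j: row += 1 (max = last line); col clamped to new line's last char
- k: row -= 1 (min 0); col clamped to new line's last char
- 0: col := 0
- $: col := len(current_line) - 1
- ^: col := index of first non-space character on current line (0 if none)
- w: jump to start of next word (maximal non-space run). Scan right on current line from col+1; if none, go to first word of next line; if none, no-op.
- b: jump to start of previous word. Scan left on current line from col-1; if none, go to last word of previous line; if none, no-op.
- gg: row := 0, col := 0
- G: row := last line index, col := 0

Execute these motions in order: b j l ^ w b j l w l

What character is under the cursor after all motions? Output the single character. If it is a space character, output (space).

Answer: n

Derivation:
After 1 (b): row=0 col=0 char='_'
After 2 (j): row=1 col=0 char='r'
After 3 (l): row=1 col=1 char='e'
After 4 (^): row=1 col=0 char='r'
After 5 (w): row=1 col=5 char='g'
After 6 (b): row=1 col=0 char='r'
After 7 (j): row=2 col=0 char='z'
After 8 (l): row=2 col=1 char='e'
After 9 (w): row=2 col=6 char='s'
After 10 (l): row=2 col=7 char='n'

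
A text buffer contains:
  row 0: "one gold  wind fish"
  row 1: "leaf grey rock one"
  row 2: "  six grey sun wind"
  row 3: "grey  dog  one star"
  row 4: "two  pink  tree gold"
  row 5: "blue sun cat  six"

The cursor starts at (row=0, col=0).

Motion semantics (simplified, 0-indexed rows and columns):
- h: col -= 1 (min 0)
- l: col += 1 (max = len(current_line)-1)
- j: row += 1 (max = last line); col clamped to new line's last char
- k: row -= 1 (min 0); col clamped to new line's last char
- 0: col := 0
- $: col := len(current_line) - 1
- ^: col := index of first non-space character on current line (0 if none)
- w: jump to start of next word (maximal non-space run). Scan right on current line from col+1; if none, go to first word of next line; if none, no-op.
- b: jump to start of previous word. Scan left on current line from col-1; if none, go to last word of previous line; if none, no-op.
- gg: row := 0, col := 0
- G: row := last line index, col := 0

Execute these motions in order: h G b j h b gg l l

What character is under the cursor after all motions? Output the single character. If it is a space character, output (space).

Answer: e

Derivation:
After 1 (h): row=0 col=0 char='o'
After 2 (G): row=5 col=0 char='b'
After 3 (b): row=4 col=16 char='g'
After 4 (j): row=5 col=16 char='x'
After 5 (h): row=5 col=15 char='i'
After 6 (b): row=5 col=14 char='s'
After 7 (gg): row=0 col=0 char='o'
After 8 (l): row=0 col=1 char='n'
After 9 (l): row=0 col=2 char='e'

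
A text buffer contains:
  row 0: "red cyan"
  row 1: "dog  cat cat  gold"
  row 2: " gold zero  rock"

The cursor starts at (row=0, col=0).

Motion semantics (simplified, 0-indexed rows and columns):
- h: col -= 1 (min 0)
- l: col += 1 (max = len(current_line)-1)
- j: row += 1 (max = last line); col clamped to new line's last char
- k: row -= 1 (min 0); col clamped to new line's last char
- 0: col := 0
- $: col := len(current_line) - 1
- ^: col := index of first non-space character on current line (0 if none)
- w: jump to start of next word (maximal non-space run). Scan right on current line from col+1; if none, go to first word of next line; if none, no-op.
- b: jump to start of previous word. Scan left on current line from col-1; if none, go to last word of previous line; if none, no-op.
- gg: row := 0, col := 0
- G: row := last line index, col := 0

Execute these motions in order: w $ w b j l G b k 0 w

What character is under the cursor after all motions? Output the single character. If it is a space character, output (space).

After 1 (w): row=0 col=4 char='c'
After 2 ($): row=0 col=7 char='n'
After 3 (w): row=1 col=0 char='d'
After 4 (b): row=0 col=4 char='c'
After 5 (j): row=1 col=4 char='_'
After 6 (l): row=1 col=5 char='c'
After 7 (G): row=2 col=0 char='_'
After 8 (b): row=1 col=14 char='g'
After 9 (k): row=0 col=7 char='n'
After 10 (0): row=0 col=0 char='r'
After 11 (w): row=0 col=4 char='c'

Answer: c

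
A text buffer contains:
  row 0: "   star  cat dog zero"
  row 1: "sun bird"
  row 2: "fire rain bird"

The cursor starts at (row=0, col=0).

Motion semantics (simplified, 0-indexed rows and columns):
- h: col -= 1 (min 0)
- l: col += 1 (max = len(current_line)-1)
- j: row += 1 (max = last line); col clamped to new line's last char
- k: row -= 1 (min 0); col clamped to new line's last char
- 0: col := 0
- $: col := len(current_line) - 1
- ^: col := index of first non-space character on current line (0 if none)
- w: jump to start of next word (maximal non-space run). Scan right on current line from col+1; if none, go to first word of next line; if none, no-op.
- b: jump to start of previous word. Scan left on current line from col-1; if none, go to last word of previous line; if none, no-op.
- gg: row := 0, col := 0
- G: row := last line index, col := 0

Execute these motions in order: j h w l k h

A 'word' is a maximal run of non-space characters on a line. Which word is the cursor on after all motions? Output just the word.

Answer: star

Derivation:
After 1 (j): row=1 col=0 char='s'
After 2 (h): row=1 col=0 char='s'
After 3 (w): row=1 col=4 char='b'
After 4 (l): row=1 col=5 char='i'
After 5 (k): row=0 col=5 char='a'
After 6 (h): row=0 col=4 char='t'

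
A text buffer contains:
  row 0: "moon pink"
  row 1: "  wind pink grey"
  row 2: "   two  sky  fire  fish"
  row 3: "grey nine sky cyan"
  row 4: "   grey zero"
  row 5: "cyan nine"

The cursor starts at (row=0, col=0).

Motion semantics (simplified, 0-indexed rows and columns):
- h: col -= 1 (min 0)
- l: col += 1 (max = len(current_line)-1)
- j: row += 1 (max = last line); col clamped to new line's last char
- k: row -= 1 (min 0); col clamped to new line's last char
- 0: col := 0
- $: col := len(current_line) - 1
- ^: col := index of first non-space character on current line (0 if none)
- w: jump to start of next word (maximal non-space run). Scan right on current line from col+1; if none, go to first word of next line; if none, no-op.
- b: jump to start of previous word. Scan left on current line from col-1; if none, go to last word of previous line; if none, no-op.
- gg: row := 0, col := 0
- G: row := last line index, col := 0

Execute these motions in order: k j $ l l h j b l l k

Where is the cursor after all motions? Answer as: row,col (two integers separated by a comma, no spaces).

Answer: 1,15

Derivation:
After 1 (k): row=0 col=0 char='m'
After 2 (j): row=1 col=0 char='_'
After 3 ($): row=1 col=15 char='y'
After 4 (l): row=1 col=15 char='y'
After 5 (l): row=1 col=15 char='y'
After 6 (h): row=1 col=14 char='e'
After 7 (j): row=2 col=14 char='i'
After 8 (b): row=2 col=13 char='f'
After 9 (l): row=2 col=14 char='i'
After 10 (l): row=2 col=15 char='r'
After 11 (k): row=1 col=15 char='y'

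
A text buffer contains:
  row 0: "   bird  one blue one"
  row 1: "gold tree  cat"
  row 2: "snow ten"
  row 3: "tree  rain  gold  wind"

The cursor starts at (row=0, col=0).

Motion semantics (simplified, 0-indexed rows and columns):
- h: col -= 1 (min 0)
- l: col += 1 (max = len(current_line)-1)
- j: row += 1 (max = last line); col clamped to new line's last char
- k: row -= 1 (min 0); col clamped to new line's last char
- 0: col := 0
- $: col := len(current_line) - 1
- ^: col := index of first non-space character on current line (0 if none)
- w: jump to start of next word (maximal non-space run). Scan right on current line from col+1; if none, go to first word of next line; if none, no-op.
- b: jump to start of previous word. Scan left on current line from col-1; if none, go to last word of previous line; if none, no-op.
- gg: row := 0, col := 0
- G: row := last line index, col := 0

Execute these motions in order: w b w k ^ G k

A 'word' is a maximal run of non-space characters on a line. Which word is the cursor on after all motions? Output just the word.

Answer: snow

Derivation:
After 1 (w): row=0 col=3 char='b'
After 2 (b): row=0 col=3 char='b'
After 3 (w): row=0 col=9 char='o'
After 4 (k): row=0 col=9 char='o'
After 5 (^): row=0 col=3 char='b'
After 6 (G): row=3 col=0 char='t'
After 7 (k): row=2 col=0 char='s'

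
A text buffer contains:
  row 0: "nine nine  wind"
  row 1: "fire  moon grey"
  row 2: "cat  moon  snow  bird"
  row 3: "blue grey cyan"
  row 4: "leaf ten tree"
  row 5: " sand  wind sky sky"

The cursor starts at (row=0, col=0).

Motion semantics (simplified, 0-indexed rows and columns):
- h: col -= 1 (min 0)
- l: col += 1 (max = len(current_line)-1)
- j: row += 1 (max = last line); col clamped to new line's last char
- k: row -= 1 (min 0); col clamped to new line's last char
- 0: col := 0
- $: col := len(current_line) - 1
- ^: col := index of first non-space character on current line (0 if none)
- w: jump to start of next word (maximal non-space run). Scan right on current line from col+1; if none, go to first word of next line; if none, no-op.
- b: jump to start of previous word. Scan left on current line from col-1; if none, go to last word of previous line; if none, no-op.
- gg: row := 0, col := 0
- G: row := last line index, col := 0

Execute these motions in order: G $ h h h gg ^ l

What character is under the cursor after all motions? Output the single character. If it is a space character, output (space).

Answer: i

Derivation:
After 1 (G): row=5 col=0 char='_'
After 2 ($): row=5 col=18 char='y'
After 3 (h): row=5 col=17 char='k'
After 4 (h): row=5 col=16 char='s'
After 5 (h): row=5 col=15 char='_'
After 6 (gg): row=0 col=0 char='n'
After 7 (^): row=0 col=0 char='n'
After 8 (l): row=0 col=1 char='i'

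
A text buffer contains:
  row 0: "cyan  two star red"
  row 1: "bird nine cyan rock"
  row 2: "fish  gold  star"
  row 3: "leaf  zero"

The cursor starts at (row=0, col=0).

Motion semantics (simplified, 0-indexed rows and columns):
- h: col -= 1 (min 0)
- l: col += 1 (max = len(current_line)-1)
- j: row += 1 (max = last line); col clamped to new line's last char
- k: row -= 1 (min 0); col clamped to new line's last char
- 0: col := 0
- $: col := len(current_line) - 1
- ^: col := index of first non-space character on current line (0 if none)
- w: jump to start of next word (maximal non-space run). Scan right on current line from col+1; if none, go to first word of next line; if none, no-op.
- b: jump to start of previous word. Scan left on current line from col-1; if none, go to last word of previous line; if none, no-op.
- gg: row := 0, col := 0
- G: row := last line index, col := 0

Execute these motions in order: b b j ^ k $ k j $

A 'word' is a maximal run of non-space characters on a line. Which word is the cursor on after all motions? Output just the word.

Answer: rock

Derivation:
After 1 (b): row=0 col=0 char='c'
After 2 (b): row=0 col=0 char='c'
After 3 (j): row=1 col=0 char='b'
After 4 (^): row=1 col=0 char='b'
After 5 (k): row=0 col=0 char='c'
After 6 ($): row=0 col=17 char='d'
After 7 (k): row=0 col=17 char='d'
After 8 (j): row=1 col=17 char='c'
After 9 ($): row=1 col=18 char='k'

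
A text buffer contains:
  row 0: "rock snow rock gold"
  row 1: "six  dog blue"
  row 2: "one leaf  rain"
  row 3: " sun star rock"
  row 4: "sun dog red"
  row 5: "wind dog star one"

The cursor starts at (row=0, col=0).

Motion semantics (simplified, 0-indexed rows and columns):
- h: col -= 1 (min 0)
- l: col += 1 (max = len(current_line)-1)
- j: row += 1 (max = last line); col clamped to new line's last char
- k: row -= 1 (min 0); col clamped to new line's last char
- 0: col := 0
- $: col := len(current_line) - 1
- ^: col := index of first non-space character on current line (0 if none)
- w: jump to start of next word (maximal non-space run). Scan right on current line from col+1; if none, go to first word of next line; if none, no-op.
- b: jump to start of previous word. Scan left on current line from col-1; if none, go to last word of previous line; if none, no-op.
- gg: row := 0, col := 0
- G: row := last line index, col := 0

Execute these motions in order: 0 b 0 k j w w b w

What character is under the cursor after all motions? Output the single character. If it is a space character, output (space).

Answer: b

Derivation:
After 1 (0): row=0 col=0 char='r'
After 2 (b): row=0 col=0 char='r'
After 3 (0): row=0 col=0 char='r'
After 4 (k): row=0 col=0 char='r'
After 5 (j): row=1 col=0 char='s'
After 6 (w): row=1 col=5 char='d'
After 7 (w): row=1 col=9 char='b'
After 8 (b): row=1 col=5 char='d'
After 9 (w): row=1 col=9 char='b'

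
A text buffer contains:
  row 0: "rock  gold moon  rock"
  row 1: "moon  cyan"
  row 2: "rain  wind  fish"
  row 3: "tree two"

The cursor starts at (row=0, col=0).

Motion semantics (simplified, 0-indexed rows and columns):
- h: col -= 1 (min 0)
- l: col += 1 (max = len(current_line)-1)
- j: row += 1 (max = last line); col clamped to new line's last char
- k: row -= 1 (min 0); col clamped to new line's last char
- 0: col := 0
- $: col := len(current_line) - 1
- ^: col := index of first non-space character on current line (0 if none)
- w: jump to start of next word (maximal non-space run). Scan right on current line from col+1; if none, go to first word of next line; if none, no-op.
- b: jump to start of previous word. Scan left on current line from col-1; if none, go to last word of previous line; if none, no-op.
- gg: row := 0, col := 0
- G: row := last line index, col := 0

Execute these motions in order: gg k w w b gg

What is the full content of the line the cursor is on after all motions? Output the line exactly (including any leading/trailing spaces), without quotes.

After 1 (gg): row=0 col=0 char='r'
After 2 (k): row=0 col=0 char='r'
After 3 (w): row=0 col=6 char='g'
After 4 (w): row=0 col=11 char='m'
After 5 (b): row=0 col=6 char='g'
After 6 (gg): row=0 col=0 char='r'

Answer: rock  gold moon  rock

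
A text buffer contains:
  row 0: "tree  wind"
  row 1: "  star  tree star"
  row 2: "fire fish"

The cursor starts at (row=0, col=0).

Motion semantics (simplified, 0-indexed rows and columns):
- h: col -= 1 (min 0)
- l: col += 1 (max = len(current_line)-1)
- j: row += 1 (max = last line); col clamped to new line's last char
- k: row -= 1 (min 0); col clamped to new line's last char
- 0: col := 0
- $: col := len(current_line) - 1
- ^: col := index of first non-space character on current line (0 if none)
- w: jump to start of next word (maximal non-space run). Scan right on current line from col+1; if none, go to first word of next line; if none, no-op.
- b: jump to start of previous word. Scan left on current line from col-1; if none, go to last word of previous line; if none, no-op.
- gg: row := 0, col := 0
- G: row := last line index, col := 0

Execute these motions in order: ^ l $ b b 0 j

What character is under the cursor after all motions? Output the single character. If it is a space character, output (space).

After 1 (^): row=0 col=0 char='t'
After 2 (l): row=0 col=1 char='r'
After 3 ($): row=0 col=9 char='d'
After 4 (b): row=0 col=6 char='w'
After 5 (b): row=0 col=0 char='t'
After 6 (0): row=0 col=0 char='t'
After 7 (j): row=1 col=0 char='_'

Answer: (space)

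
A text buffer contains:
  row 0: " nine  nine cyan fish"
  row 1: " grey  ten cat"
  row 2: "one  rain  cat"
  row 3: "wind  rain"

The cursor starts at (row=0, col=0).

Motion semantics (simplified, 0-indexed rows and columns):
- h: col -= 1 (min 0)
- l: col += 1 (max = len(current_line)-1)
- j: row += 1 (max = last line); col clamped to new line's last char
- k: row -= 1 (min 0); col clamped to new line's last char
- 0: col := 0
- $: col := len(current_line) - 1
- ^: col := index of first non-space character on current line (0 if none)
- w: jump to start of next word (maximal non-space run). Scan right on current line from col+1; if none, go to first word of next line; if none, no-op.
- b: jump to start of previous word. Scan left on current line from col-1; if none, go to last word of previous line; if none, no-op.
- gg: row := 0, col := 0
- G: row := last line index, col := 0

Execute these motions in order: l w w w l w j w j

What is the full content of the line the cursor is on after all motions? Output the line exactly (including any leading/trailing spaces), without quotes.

Answer: wind  rain

Derivation:
After 1 (l): row=0 col=1 char='n'
After 2 (w): row=0 col=7 char='n'
After 3 (w): row=0 col=12 char='c'
After 4 (w): row=0 col=17 char='f'
After 5 (l): row=0 col=18 char='i'
After 6 (w): row=1 col=1 char='g'
After 7 (j): row=2 col=1 char='n'
After 8 (w): row=2 col=5 char='r'
After 9 (j): row=3 col=5 char='_'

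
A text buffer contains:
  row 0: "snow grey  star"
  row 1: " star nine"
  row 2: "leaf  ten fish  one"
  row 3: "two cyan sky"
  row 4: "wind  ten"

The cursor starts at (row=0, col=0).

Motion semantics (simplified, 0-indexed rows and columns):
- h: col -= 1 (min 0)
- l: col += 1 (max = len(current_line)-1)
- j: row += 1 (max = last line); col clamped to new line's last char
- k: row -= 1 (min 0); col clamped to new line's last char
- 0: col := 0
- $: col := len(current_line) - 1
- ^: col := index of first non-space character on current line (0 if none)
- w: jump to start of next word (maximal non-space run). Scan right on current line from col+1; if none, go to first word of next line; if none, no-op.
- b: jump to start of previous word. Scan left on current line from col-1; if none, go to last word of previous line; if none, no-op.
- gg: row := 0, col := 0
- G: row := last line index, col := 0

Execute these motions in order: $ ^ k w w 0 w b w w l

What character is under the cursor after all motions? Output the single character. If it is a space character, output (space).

Answer: t

Derivation:
After 1 ($): row=0 col=14 char='r'
After 2 (^): row=0 col=0 char='s'
After 3 (k): row=0 col=0 char='s'
After 4 (w): row=0 col=5 char='g'
After 5 (w): row=0 col=11 char='s'
After 6 (0): row=0 col=0 char='s'
After 7 (w): row=0 col=5 char='g'
After 8 (b): row=0 col=0 char='s'
After 9 (w): row=0 col=5 char='g'
After 10 (w): row=0 col=11 char='s'
After 11 (l): row=0 col=12 char='t'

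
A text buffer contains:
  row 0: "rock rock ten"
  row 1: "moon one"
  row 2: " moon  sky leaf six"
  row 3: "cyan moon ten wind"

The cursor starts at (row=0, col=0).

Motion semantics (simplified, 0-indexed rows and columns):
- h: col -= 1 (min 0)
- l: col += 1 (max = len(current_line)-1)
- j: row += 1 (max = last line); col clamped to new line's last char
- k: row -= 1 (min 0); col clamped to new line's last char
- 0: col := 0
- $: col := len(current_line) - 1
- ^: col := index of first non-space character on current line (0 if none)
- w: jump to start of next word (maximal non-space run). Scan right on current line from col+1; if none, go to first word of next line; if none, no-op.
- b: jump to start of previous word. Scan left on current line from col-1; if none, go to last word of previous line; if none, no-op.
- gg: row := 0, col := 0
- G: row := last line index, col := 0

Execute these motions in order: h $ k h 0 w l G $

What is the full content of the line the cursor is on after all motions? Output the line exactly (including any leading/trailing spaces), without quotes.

After 1 (h): row=0 col=0 char='r'
After 2 ($): row=0 col=12 char='n'
After 3 (k): row=0 col=12 char='n'
After 4 (h): row=0 col=11 char='e'
After 5 (0): row=0 col=0 char='r'
After 6 (w): row=0 col=5 char='r'
After 7 (l): row=0 col=6 char='o'
After 8 (G): row=3 col=0 char='c'
After 9 ($): row=3 col=17 char='d'

Answer: cyan moon ten wind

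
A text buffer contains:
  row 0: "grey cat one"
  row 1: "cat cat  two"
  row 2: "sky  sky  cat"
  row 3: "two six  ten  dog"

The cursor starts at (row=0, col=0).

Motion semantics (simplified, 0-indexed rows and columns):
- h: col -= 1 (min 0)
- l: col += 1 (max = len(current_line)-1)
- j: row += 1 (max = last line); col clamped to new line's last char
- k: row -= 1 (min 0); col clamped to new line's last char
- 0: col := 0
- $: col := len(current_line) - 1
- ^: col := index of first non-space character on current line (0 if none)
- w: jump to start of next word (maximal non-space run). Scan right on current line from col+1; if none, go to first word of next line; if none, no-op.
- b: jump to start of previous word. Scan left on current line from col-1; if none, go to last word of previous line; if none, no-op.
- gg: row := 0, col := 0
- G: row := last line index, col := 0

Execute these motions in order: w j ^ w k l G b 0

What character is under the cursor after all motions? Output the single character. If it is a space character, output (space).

After 1 (w): row=0 col=5 char='c'
After 2 (j): row=1 col=5 char='a'
After 3 (^): row=1 col=0 char='c'
After 4 (w): row=1 col=4 char='c'
After 5 (k): row=0 col=4 char='_'
After 6 (l): row=0 col=5 char='c'
After 7 (G): row=3 col=0 char='t'
After 8 (b): row=2 col=10 char='c'
After 9 (0): row=2 col=0 char='s'

Answer: s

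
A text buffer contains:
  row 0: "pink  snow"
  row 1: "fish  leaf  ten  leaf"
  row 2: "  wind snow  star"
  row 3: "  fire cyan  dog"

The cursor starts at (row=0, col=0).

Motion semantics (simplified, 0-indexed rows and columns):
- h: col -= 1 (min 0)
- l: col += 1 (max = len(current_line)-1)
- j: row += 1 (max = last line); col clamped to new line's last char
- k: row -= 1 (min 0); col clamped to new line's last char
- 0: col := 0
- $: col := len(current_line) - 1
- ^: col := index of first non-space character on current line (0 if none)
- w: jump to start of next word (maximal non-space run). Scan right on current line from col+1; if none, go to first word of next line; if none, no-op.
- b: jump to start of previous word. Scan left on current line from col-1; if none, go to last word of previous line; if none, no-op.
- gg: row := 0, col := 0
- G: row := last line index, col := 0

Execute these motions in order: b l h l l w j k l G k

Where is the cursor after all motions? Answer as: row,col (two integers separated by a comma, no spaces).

After 1 (b): row=0 col=0 char='p'
After 2 (l): row=0 col=1 char='i'
After 3 (h): row=0 col=0 char='p'
After 4 (l): row=0 col=1 char='i'
After 5 (l): row=0 col=2 char='n'
After 6 (w): row=0 col=6 char='s'
After 7 (j): row=1 col=6 char='l'
After 8 (k): row=0 col=6 char='s'
After 9 (l): row=0 col=7 char='n'
After 10 (G): row=3 col=0 char='_'
After 11 (k): row=2 col=0 char='_'

Answer: 2,0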